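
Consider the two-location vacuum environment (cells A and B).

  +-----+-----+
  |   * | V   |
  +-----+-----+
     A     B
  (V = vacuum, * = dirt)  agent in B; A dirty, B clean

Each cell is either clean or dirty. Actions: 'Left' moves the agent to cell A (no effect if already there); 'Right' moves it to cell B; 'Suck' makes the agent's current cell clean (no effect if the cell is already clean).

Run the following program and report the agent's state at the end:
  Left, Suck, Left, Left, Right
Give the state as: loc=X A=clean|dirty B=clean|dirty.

loc=B A=clean B=clean

step 1/5 (Left): loc=A A=dirty B=clean
step 2/5 (Suck): loc=A A=clean B=clean
step 3/5 (Left): loc=A A=clean B=clean
step 4/5 (Left): loc=A A=clean B=clean
step 5/5 (Right): loc=B A=clean B=clean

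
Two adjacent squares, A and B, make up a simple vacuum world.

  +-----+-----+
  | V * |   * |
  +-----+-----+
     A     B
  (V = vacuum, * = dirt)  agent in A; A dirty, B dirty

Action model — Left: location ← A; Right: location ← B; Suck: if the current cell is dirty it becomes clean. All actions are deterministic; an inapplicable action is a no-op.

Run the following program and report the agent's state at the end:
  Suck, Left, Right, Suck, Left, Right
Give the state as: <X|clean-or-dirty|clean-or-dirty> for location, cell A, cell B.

<B|clean|clean>

1) do Suck; now <A|clean|dirty>
2) do Left; now <A|clean|dirty>
3) do Right; now <B|clean|dirty>
4) do Suck; now <B|clean|clean>
5) do Left; now <A|clean|clean>
6) do Right; now <B|clean|clean>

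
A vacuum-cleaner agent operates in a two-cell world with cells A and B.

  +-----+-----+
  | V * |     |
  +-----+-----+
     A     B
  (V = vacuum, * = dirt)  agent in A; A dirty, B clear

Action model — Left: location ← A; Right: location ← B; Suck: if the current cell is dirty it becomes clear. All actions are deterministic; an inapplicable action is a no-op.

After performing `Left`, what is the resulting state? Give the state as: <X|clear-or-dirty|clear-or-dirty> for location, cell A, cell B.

<A|dirty|clear>

start: <A|dirty|clear>
1. Left → <A|dirty|clear>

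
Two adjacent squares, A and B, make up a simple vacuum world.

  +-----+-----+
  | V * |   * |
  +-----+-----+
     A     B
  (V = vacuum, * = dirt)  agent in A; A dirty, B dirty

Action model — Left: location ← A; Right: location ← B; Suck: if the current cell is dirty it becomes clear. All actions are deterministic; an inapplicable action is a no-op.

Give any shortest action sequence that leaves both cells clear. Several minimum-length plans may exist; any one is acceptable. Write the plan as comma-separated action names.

Suck, Right, Suck

1) do Suck; now loc=A A=clear B=dirty
2) do Right; now loc=B A=clear B=dirty
3) do Suck; now loc=B A=clear B=clear
min 3: Suck A + move + Suck B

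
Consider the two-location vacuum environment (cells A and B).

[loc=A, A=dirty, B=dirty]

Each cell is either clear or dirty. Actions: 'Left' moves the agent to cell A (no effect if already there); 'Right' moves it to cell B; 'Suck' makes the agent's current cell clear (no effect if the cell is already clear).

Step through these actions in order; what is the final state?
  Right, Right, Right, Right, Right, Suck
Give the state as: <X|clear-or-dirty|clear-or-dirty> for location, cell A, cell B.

<B|dirty|clear>

step 1/6 (Right): <B|dirty|dirty>
step 2/6 (Right): <B|dirty|dirty>
step 3/6 (Right): <B|dirty|dirty>
step 4/6 (Right): <B|dirty|dirty>
step 5/6 (Right): <B|dirty|dirty>
step 6/6 (Suck): <B|dirty|clear>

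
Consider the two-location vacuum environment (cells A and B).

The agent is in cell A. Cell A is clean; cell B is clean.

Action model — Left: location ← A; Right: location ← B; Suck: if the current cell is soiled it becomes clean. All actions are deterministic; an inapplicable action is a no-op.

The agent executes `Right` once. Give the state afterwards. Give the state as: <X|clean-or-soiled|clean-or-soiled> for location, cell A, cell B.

<B|clean|clean>

start: <A|clean|clean>
[1] after Right: <B|clean|clean>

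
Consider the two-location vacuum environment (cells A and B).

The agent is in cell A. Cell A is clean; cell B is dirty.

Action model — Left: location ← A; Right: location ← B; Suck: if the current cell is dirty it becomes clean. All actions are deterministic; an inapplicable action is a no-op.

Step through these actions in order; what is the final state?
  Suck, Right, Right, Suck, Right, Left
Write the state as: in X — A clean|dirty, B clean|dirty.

1) do Suck; now in A — A clean, B dirty
2) do Right; now in B — A clean, B dirty
3) do Right; now in B — A clean, B dirty
4) do Suck; now in B — A clean, B clean
5) do Right; now in B — A clean, B clean
6) do Left; now in A — A clean, B clean

in A — A clean, B clean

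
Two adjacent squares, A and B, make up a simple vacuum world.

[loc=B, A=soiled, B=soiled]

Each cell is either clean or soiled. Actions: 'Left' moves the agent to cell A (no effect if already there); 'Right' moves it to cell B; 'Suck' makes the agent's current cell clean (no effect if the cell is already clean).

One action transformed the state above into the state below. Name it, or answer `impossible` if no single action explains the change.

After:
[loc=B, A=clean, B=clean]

try  Left: (A; A:soiled, B:soiled)
try Right: (B; A:soiled, B:soiled)
try  Suck: (B; A:soiled, B:clean)
no single action produces the after-state

impossible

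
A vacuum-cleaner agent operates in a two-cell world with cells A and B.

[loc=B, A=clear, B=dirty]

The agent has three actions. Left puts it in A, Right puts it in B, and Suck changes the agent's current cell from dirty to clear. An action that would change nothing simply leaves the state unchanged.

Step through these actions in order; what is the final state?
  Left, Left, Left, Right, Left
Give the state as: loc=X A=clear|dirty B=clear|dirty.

loc=A A=clear B=dirty

Left (#1): loc=A A=clear B=dirty
Left (#2): loc=A A=clear B=dirty
Left (#3): loc=A A=clear B=dirty
Right (#4): loc=B A=clear B=dirty
Left (#5): loc=A A=clear B=dirty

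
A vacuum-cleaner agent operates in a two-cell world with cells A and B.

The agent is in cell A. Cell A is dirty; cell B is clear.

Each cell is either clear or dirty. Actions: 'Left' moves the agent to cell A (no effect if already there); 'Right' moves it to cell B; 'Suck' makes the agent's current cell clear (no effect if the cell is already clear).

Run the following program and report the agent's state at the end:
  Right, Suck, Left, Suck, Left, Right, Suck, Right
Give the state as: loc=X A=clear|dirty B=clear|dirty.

loc=B A=clear B=clear

1. Right → loc=B A=dirty B=clear
2. Suck → loc=B A=dirty B=clear
3. Left → loc=A A=dirty B=clear
4. Suck → loc=A A=clear B=clear
5. Left → loc=A A=clear B=clear
6. Right → loc=B A=clear B=clear
7. Suck → loc=B A=clear B=clear
8. Right → loc=B A=clear B=clear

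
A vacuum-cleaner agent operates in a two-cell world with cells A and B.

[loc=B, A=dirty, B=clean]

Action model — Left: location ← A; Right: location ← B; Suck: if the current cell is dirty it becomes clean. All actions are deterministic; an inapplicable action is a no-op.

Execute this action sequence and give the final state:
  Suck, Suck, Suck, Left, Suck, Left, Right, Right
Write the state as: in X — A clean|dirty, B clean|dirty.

step 1/8 (Suck): in B — A dirty, B clean
step 2/8 (Suck): in B — A dirty, B clean
step 3/8 (Suck): in B — A dirty, B clean
step 4/8 (Left): in A — A dirty, B clean
step 5/8 (Suck): in A — A clean, B clean
step 6/8 (Left): in A — A clean, B clean
step 7/8 (Right): in B — A clean, B clean
step 8/8 (Right): in B — A clean, B clean

in B — A clean, B clean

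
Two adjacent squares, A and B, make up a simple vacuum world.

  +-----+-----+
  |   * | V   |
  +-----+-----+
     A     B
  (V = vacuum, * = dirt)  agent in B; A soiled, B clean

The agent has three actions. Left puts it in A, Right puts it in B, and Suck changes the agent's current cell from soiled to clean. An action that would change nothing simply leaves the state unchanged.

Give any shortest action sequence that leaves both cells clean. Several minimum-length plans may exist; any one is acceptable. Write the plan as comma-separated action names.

Left, Suck

step 1/2 (Left): loc=A A=soiled B=clean
step 2/2 (Suck): loc=A A=clean B=clean
min 2: go A then Suck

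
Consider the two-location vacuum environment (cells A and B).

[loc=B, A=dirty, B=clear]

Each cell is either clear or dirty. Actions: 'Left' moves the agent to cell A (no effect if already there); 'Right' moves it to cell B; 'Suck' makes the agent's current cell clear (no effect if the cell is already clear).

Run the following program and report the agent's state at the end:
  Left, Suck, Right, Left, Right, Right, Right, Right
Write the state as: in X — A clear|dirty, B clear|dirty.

in B — A clear, B clear

step 1/8 (Left): in A — A dirty, B clear
step 2/8 (Suck): in A — A clear, B clear
step 3/8 (Right): in B — A clear, B clear
step 4/8 (Left): in A — A clear, B clear
step 5/8 (Right): in B — A clear, B clear
step 6/8 (Right): in B — A clear, B clear
step 7/8 (Right): in B — A clear, B clear
step 8/8 (Right): in B — A clear, B clear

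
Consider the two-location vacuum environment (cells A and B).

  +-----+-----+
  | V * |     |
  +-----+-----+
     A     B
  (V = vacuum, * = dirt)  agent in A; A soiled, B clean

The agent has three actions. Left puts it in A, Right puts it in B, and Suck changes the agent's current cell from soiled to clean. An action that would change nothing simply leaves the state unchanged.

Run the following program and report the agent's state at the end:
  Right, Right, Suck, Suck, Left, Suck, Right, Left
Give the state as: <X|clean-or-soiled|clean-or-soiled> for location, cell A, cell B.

t=1 Right ⇒ <B|soiled|clean>
t=2 Right ⇒ <B|soiled|clean>
t=3 Suck ⇒ <B|soiled|clean>
t=4 Suck ⇒ <B|soiled|clean>
t=5 Left ⇒ <A|soiled|clean>
t=6 Suck ⇒ <A|clean|clean>
t=7 Right ⇒ <B|clean|clean>
t=8 Left ⇒ <A|clean|clean>

<A|clean|clean>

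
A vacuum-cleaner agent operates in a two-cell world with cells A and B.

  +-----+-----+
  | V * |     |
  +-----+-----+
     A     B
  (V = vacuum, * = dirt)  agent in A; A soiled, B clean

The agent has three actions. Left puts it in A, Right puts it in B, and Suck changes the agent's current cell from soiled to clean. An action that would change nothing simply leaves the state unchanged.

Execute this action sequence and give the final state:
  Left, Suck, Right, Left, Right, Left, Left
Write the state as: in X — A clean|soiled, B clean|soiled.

in A — A clean, B clean

Left (#1): in A — A soiled, B clean
Suck (#2): in A — A clean, B clean
Right (#3): in B — A clean, B clean
Left (#4): in A — A clean, B clean
Right (#5): in B — A clean, B clean
Left (#6): in A — A clean, B clean
Left (#7): in A — A clean, B clean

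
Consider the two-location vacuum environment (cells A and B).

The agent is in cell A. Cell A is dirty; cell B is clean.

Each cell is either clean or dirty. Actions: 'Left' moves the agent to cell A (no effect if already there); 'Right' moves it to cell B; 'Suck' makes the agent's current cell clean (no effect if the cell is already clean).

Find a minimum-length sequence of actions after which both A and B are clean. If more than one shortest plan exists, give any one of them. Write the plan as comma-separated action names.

Suck (#1): loc=A A=clean B=clean
min 1: A is dirty, one Suck

Suck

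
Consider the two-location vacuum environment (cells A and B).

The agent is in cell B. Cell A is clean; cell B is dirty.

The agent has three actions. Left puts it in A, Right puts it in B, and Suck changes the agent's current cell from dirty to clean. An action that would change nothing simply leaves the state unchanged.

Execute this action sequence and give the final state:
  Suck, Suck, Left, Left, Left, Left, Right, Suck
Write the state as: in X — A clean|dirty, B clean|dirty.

step 1/8 (Suck): in B — A clean, B clean
step 2/8 (Suck): in B — A clean, B clean
step 3/8 (Left): in A — A clean, B clean
step 4/8 (Left): in A — A clean, B clean
step 5/8 (Left): in A — A clean, B clean
step 6/8 (Left): in A — A clean, B clean
step 7/8 (Right): in B — A clean, B clean
step 8/8 (Suck): in B — A clean, B clean

in B — A clean, B clean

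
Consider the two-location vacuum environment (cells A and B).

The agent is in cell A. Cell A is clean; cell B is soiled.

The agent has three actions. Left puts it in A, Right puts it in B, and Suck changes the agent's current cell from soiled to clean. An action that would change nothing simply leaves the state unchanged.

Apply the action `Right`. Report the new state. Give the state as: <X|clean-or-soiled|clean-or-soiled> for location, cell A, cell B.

start: <A|clean|soiled>
Right (#1): <B|clean|soiled>

<B|clean|soiled>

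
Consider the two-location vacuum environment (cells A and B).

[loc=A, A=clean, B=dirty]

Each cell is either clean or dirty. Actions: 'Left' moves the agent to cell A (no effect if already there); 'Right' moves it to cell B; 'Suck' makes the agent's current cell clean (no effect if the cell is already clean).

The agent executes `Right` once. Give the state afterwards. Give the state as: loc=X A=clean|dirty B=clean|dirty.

loc=B A=clean B=dirty

start: loc=A A=clean B=dirty
step 1/1 (Right): loc=B A=clean B=dirty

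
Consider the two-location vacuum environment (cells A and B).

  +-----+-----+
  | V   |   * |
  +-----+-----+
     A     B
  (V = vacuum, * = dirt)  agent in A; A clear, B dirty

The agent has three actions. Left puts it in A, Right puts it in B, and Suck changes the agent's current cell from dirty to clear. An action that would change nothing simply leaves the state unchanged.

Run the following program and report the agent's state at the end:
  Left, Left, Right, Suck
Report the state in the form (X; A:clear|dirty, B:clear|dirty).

1) do Left; now (A; A:clear, B:dirty)
2) do Left; now (A; A:clear, B:dirty)
3) do Right; now (B; A:clear, B:dirty)
4) do Suck; now (B; A:clear, B:clear)

(B; A:clear, B:clear)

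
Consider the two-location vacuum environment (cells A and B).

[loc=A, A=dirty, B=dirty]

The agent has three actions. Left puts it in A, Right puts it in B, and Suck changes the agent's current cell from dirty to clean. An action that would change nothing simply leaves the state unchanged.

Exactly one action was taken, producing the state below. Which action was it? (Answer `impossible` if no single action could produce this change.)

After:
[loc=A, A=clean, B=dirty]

try  Left: (A; A:dirty, B:dirty)
try Right: (B; A:dirty, B:dirty)
try  Suck: (A; A:clean, B:dirty)  ← match

Suck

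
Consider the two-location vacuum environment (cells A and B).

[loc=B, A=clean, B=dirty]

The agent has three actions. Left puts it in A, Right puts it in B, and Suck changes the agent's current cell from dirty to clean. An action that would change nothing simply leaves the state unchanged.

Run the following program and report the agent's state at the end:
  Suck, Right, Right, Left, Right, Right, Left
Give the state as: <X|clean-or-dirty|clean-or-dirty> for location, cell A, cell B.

<A|clean|clean>

t=1 Suck ⇒ <B|clean|clean>
t=2 Right ⇒ <B|clean|clean>
t=3 Right ⇒ <B|clean|clean>
t=4 Left ⇒ <A|clean|clean>
t=5 Right ⇒ <B|clean|clean>
t=6 Right ⇒ <B|clean|clean>
t=7 Left ⇒ <A|clean|clean>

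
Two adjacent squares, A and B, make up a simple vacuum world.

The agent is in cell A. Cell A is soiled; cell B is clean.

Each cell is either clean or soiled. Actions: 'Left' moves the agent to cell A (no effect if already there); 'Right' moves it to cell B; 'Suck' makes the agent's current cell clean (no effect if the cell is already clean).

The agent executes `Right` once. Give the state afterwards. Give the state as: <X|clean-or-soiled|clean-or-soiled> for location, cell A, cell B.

start: <A|soiled|clean>
1. Right → <B|soiled|clean>

<B|soiled|clean>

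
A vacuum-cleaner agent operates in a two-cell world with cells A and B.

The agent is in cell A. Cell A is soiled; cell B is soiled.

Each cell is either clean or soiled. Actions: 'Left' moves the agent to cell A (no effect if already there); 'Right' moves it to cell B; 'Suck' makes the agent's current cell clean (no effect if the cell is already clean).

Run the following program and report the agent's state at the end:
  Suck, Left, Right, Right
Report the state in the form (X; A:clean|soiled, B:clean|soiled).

1) do Suck; now (A; A:clean, B:soiled)
2) do Left; now (A; A:clean, B:soiled)
3) do Right; now (B; A:clean, B:soiled)
4) do Right; now (B; A:clean, B:soiled)

(B; A:clean, B:soiled)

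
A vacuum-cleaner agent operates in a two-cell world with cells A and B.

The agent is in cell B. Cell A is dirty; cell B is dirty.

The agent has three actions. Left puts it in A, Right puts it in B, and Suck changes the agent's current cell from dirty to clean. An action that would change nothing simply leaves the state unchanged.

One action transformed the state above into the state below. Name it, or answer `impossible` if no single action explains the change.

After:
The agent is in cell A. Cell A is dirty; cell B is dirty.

Left

try  Left: loc=A A=dirty B=dirty  ← match
try Right: loc=B A=dirty B=dirty
try  Suck: loc=B A=dirty B=clean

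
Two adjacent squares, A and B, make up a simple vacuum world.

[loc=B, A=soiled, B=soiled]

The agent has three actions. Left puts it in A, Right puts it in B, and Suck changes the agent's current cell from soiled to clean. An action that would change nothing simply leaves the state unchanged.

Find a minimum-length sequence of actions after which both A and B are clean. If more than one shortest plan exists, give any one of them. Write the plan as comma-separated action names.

Suck, Left, Suck

t=1 Suck ⇒ <B|soiled|clean>
t=2 Left ⇒ <A|soiled|clean>
t=3 Suck ⇒ <A|clean|clean>
min 3: Suck B + move + Suck A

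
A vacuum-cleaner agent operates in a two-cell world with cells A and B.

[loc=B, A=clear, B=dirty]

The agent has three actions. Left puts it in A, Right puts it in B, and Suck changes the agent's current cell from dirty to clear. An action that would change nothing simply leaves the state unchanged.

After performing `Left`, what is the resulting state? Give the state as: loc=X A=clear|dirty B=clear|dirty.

loc=A A=clear B=dirty

start: loc=B A=clear B=dirty
Left (#1): loc=A A=clear B=dirty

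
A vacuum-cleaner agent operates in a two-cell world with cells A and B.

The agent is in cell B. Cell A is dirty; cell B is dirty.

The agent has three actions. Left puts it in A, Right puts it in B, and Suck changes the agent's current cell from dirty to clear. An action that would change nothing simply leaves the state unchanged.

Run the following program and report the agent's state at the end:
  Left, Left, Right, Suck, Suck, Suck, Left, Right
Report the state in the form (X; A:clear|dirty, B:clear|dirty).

1) do Left; now (A; A:dirty, B:dirty)
2) do Left; now (A; A:dirty, B:dirty)
3) do Right; now (B; A:dirty, B:dirty)
4) do Suck; now (B; A:dirty, B:clear)
5) do Suck; now (B; A:dirty, B:clear)
6) do Suck; now (B; A:dirty, B:clear)
7) do Left; now (A; A:dirty, B:clear)
8) do Right; now (B; A:dirty, B:clear)

(B; A:dirty, B:clear)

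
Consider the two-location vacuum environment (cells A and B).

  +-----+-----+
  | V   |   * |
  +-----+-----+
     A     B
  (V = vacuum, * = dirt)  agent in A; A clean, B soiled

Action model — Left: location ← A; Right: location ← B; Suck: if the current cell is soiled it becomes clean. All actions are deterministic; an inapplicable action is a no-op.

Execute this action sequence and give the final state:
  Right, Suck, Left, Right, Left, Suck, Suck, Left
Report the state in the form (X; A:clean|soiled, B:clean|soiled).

(A; A:clean, B:clean)

1) do Right; now (B; A:clean, B:soiled)
2) do Suck; now (B; A:clean, B:clean)
3) do Left; now (A; A:clean, B:clean)
4) do Right; now (B; A:clean, B:clean)
5) do Left; now (A; A:clean, B:clean)
6) do Suck; now (A; A:clean, B:clean)
7) do Suck; now (A; A:clean, B:clean)
8) do Left; now (A; A:clean, B:clean)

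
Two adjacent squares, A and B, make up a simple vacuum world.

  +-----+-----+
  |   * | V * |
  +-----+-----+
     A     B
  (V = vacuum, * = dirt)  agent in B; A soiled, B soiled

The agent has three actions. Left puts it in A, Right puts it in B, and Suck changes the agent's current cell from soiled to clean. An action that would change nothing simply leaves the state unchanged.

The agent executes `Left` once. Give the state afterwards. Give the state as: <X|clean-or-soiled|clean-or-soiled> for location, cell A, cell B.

<A|soiled|soiled>

start: <B|soiled|soiled>
1. Left → <A|soiled|soiled>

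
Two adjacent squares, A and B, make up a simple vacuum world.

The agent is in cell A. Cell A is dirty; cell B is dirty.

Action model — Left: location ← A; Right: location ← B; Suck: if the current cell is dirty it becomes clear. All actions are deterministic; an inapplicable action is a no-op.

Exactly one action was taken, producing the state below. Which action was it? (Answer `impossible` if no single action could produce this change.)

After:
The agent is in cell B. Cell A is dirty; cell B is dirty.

try  Left: (A; A:dirty, B:dirty)
try Right: (B; A:dirty, B:dirty)  ← match
try  Suck: (A; A:clear, B:dirty)

Right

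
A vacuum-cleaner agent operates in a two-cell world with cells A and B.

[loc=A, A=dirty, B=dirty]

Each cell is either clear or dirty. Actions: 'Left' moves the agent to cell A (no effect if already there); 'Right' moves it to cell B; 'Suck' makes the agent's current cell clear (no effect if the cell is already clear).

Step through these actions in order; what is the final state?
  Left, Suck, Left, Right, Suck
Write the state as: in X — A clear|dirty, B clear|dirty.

1. Left → in A — A dirty, B dirty
2. Suck → in A — A clear, B dirty
3. Left → in A — A clear, B dirty
4. Right → in B — A clear, B dirty
5. Suck → in B — A clear, B clear

in B — A clear, B clear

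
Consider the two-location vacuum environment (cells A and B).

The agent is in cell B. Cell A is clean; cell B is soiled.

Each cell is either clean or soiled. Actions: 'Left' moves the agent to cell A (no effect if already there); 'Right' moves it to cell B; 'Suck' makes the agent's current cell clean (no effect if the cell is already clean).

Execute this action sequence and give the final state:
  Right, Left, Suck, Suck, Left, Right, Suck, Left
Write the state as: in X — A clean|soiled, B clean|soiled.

1) do Right; now in B — A clean, B soiled
2) do Left; now in A — A clean, B soiled
3) do Suck; now in A — A clean, B soiled
4) do Suck; now in A — A clean, B soiled
5) do Left; now in A — A clean, B soiled
6) do Right; now in B — A clean, B soiled
7) do Suck; now in B — A clean, B clean
8) do Left; now in A — A clean, B clean

in A — A clean, B clean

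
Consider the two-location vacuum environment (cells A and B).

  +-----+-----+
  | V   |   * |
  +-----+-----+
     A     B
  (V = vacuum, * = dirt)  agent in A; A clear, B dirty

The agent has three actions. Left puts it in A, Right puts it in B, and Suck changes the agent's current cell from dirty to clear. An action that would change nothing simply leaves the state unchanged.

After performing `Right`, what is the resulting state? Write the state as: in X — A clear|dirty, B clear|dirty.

start: in A — A clear, B dirty
t=1 Right ⇒ in B — A clear, B dirty

in B — A clear, B dirty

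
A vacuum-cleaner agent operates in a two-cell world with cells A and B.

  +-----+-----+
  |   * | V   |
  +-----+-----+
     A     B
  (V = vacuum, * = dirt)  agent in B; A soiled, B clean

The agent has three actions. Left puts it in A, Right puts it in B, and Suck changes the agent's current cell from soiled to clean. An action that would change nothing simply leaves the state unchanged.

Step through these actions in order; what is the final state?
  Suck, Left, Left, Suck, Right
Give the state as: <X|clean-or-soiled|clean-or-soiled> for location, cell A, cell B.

<B|clean|clean>

1) do Suck; now <B|soiled|clean>
2) do Left; now <A|soiled|clean>
3) do Left; now <A|soiled|clean>
4) do Suck; now <A|clean|clean>
5) do Right; now <B|clean|clean>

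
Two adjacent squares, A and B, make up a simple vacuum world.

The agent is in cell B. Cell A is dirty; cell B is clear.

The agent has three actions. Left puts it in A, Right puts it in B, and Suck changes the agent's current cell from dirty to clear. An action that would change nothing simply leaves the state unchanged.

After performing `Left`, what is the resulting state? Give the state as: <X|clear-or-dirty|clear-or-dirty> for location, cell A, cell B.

<A|dirty|clear>

start: <B|dirty|clear>
1. Left → <A|dirty|clear>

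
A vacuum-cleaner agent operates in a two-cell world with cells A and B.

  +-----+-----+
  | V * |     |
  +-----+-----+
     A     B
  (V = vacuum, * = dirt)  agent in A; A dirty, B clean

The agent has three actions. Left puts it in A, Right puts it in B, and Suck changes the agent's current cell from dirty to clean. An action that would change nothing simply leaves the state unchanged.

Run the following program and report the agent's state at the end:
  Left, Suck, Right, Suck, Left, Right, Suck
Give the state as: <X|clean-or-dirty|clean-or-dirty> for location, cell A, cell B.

step 1/7 (Left): <A|dirty|clean>
step 2/7 (Suck): <A|clean|clean>
step 3/7 (Right): <B|clean|clean>
step 4/7 (Suck): <B|clean|clean>
step 5/7 (Left): <A|clean|clean>
step 6/7 (Right): <B|clean|clean>
step 7/7 (Suck): <B|clean|clean>

<B|clean|clean>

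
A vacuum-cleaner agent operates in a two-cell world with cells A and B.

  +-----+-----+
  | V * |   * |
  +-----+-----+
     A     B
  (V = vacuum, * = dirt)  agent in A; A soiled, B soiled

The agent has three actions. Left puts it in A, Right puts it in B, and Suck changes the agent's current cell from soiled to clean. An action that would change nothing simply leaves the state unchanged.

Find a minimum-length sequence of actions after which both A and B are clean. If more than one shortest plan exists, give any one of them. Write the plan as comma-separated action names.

[1] after Suck: loc=A A=clean B=soiled
[2] after Right: loc=B A=clean B=soiled
[3] after Suck: loc=B A=clean B=clean
min 3: Suck A + move + Suck B

Suck, Right, Suck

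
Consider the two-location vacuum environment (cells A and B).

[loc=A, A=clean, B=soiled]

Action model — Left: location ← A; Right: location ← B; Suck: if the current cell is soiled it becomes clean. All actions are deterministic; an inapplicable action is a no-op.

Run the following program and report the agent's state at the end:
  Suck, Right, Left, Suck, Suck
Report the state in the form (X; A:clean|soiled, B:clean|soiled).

(A; A:clean, B:soiled)

[1] after Suck: (A; A:clean, B:soiled)
[2] after Right: (B; A:clean, B:soiled)
[3] after Left: (A; A:clean, B:soiled)
[4] after Suck: (A; A:clean, B:soiled)
[5] after Suck: (A; A:clean, B:soiled)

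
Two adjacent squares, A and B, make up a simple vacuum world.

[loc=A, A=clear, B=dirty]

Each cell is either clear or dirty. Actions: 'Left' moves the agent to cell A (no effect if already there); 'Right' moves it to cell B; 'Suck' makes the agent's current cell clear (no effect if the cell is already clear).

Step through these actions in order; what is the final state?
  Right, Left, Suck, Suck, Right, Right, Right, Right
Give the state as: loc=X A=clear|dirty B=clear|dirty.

loc=B A=clear B=dirty

t=1 Right ⇒ loc=B A=clear B=dirty
t=2 Left ⇒ loc=A A=clear B=dirty
t=3 Suck ⇒ loc=A A=clear B=dirty
t=4 Suck ⇒ loc=A A=clear B=dirty
t=5 Right ⇒ loc=B A=clear B=dirty
t=6 Right ⇒ loc=B A=clear B=dirty
t=7 Right ⇒ loc=B A=clear B=dirty
t=8 Right ⇒ loc=B A=clear B=dirty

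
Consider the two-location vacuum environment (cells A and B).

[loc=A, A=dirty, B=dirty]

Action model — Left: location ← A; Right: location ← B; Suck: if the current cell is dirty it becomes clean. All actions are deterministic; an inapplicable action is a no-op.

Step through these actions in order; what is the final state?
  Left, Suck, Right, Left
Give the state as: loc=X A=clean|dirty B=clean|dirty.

loc=A A=clean B=dirty

step 1/4 (Left): loc=A A=dirty B=dirty
step 2/4 (Suck): loc=A A=clean B=dirty
step 3/4 (Right): loc=B A=clean B=dirty
step 4/4 (Left): loc=A A=clean B=dirty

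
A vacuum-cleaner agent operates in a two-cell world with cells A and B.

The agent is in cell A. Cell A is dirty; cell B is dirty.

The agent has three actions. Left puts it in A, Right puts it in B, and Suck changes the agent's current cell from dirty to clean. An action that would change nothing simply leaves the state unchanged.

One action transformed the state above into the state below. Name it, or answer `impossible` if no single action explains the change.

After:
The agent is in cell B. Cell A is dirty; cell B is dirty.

try  Left: loc=A A=dirty B=dirty
try Right: loc=B A=dirty B=dirty  ← match
try  Suck: loc=A A=clean B=dirty

Right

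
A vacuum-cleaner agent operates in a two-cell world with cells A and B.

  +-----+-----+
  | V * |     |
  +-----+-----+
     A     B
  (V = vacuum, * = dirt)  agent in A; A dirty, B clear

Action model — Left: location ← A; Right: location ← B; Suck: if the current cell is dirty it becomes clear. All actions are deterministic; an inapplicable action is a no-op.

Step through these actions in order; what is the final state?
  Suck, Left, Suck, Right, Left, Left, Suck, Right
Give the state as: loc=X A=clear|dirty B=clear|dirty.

loc=B A=clear B=clear

step 1/8 (Suck): loc=A A=clear B=clear
step 2/8 (Left): loc=A A=clear B=clear
step 3/8 (Suck): loc=A A=clear B=clear
step 4/8 (Right): loc=B A=clear B=clear
step 5/8 (Left): loc=A A=clear B=clear
step 6/8 (Left): loc=A A=clear B=clear
step 7/8 (Suck): loc=A A=clear B=clear
step 8/8 (Right): loc=B A=clear B=clear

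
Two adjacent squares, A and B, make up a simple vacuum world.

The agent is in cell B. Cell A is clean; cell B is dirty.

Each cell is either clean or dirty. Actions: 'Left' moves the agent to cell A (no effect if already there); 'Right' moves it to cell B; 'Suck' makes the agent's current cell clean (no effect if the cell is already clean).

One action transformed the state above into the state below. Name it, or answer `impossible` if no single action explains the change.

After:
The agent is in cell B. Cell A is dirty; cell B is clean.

impossible

try  Left: <A|clean|dirty>
try Right: <B|clean|dirty>
try  Suck: <B|clean|clean>
no single action produces the after-state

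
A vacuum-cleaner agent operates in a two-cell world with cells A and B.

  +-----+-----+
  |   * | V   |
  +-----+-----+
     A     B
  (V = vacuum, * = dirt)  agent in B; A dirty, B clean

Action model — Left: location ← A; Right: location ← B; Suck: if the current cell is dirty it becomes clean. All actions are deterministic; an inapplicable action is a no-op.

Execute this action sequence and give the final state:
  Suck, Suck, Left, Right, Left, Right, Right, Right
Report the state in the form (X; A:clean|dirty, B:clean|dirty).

(B; A:dirty, B:clean)

Suck (#1): (B; A:dirty, B:clean)
Suck (#2): (B; A:dirty, B:clean)
Left (#3): (A; A:dirty, B:clean)
Right (#4): (B; A:dirty, B:clean)
Left (#5): (A; A:dirty, B:clean)
Right (#6): (B; A:dirty, B:clean)
Right (#7): (B; A:dirty, B:clean)
Right (#8): (B; A:dirty, B:clean)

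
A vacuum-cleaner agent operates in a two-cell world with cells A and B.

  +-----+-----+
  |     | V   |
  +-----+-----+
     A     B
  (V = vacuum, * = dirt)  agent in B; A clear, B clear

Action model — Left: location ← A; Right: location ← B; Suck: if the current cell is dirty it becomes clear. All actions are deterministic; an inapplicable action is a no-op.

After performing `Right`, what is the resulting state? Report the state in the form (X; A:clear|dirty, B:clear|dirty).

start: (B; A:clear, B:clear)
Right (#1): (B; A:clear, B:clear)

(B; A:clear, B:clear)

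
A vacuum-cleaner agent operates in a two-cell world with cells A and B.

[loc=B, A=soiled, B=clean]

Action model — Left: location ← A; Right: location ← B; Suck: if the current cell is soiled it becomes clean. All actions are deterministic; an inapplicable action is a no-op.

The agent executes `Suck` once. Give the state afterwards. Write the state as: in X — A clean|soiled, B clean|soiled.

in B — A soiled, B clean

start: in B — A soiled, B clean
[1] after Suck: in B — A soiled, B clean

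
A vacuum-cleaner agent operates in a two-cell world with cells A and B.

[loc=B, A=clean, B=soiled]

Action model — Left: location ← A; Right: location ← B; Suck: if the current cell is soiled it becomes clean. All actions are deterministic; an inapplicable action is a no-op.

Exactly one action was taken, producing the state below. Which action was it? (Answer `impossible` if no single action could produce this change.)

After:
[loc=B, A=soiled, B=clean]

try  Left: loc=A A=clean B=soiled
try Right: loc=B A=clean B=soiled
try  Suck: loc=B A=clean B=clean
no single action produces the after-state

impossible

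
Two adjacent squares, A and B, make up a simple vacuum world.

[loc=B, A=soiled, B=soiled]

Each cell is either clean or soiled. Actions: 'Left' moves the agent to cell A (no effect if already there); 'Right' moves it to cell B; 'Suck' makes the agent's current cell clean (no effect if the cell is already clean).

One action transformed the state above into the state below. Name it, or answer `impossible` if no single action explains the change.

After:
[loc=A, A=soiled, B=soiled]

try  Left: (A; A:soiled, B:soiled)  ← match
try Right: (B; A:soiled, B:soiled)
try  Suck: (B; A:soiled, B:clean)

Left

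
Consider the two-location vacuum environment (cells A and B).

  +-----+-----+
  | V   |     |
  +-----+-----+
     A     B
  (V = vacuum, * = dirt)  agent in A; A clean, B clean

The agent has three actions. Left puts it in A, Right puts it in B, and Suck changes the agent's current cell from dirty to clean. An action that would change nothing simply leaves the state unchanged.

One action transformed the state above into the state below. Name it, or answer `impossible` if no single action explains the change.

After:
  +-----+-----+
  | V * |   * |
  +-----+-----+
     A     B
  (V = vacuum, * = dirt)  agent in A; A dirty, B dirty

try  Left: loc=A A=clean B=clean
try Right: loc=B A=clean B=clean
try  Suck: loc=A A=clean B=clean
no single action produces the after-state

impossible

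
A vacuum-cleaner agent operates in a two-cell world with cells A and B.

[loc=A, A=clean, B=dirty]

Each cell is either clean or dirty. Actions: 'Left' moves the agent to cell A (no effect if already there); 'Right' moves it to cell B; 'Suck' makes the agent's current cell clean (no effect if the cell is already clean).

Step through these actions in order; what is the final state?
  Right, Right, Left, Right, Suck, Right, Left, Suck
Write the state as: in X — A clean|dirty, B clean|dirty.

in A — A clean, B clean

step 1/8 (Right): in B — A clean, B dirty
step 2/8 (Right): in B — A clean, B dirty
step 3/8 (Left): in A — A clean, B dirty
step 4/8 (Right): in B — A clean, B dirty
step 5/8 (Suck): in B — A clean, B clean
step 6/8 (Right): in B — A clean, B clean
step 7/8 (Left): in A — A clean, B clean
step 8/8 (Suck): in A — A clean, B clean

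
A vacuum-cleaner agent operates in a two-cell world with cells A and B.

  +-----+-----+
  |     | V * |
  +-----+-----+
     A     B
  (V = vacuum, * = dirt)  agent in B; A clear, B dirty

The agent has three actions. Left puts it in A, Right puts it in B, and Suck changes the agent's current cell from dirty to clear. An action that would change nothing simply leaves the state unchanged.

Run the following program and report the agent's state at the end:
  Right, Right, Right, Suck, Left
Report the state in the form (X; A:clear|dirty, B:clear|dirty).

step 1/5 (Right): (B; A:clear, B:dirty)
step 2/5 (Right): (B; A:clear, B:dirty)
step 3/5 (Right): (B; A:clear, B:dirty)
step 4/5 (Suck): (B; A:clear, B:clear)
step 5/5 (Left): (A; A:clear, B:clear)

(A; A:clear, B:clear)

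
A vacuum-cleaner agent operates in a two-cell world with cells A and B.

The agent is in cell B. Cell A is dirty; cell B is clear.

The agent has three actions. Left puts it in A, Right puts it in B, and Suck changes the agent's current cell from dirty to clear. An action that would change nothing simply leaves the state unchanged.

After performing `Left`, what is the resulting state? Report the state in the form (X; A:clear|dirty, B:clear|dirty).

(A; A:dirty, B:clear)

start: (B; A:dirty, B:clear)
[1] after Left: (A; A:dirty, B:clear)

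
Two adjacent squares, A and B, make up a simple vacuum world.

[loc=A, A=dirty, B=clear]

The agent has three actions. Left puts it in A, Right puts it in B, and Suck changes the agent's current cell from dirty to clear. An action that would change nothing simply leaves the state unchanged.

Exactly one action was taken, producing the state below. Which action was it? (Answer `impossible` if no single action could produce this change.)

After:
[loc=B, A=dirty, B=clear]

try  Left: in A — A dirty, B clear
try Right: in B — A dirty, B clear  ← match
try  Suck: in A — A clear, B clear

Right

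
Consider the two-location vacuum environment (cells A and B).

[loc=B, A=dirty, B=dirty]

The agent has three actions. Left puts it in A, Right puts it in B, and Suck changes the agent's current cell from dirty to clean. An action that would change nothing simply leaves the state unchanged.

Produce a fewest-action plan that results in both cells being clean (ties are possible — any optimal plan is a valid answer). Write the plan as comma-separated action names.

step 1/3 (Suck): loc=B A=dirty B=clean
step 2/3 (Left): loc=A A=dirty B=clean
step 3/3 (Suck): loc=A A=clean B=clean
min 3: Suck B + move + Suck A

Suck, Left, Suck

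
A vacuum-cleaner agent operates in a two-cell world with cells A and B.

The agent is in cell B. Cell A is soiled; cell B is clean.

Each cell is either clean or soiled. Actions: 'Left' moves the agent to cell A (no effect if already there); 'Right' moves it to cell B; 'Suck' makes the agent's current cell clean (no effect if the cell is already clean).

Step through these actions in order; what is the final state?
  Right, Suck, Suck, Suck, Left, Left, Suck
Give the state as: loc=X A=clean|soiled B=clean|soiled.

1. Right → loc=B A=soiled B=clean
2. Suck → loc=B A=soiled B=clean
3. Suck → loc=B A=soiled B=clean
4. Suck → loc=B A=soiled B=clean
5. Left → loc=A A=soiled B=clean
6. Left → loc=A A=soiled B=clean
7. Suck → loc=A A=clean B=clean

loc=A A=clean B=clean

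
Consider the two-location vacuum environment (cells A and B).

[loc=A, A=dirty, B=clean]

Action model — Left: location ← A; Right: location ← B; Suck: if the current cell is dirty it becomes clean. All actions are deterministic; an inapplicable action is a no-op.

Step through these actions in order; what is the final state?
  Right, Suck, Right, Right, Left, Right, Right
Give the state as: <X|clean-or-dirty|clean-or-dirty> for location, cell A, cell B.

<B|dirty|clean>

Right (#1): <B|dirty|clean>
Suck (#2): <B|dirty|clean>
Right (#3): <B|dirty|clean>
Right (#4): <B|dirty|clean>
Left (#5): <A|dirty|clean>
Right (#6): <B|dirty|clean>
Right (#7): <B|dirty|clean>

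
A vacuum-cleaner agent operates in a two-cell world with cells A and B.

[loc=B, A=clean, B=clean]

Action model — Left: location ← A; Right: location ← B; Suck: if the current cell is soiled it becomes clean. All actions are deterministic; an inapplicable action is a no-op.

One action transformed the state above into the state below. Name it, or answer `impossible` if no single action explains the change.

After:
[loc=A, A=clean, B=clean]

try  Left: <A|clean|clean>  ← match
try Right: <B|clean|clean>
try  Suck: <B|clean|clean>

Left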